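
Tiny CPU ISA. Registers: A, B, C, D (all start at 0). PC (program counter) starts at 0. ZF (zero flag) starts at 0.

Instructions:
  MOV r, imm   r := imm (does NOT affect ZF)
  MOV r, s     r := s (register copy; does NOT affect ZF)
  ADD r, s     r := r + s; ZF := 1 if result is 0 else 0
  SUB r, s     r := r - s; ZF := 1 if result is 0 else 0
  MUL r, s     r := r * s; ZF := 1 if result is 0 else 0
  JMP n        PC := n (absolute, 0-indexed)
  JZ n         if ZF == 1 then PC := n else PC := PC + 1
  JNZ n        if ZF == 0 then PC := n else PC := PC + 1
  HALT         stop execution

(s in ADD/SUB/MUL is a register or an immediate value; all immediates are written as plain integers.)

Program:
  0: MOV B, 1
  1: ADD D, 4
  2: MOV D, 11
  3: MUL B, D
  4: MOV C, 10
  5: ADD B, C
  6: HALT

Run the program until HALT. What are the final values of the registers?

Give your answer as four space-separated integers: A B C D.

Answer: 0 21 10 11

Derivation:
Step 1: PC=0 exec 'MOV B, 1'. After: A=0 B=1 C=0 D=0 ZF=0 PC=1
Step 2: PC=1 exec 'ADD D, 4'. After: A=0 B=1 C=0 D=4 ZF=0 PC=2
Step 3: PC=2 exec 'MOV D, 11'. After: A=0 B=1 C=0 D=11 ZF=0 PC=3
Step 4: PC=3 exec 'MUL B, D'. After: A=0 B=11 C=0 D=11 ZF=0 PC=4
Step 5: PC=4 exec 'MOV C, 10'. After: A=0 B=11 C=10 D=11 ZF=0 PC=5
Step 6: PC=5 exec 'ADD B, C'. After: A=0 B=21 C=10 D=11 ZF=0 PC=6
Step 7: PC=6 exec 'HALT'. After: A=0 B=21 C=10 D=11 ZF=0 PC=6 HALTED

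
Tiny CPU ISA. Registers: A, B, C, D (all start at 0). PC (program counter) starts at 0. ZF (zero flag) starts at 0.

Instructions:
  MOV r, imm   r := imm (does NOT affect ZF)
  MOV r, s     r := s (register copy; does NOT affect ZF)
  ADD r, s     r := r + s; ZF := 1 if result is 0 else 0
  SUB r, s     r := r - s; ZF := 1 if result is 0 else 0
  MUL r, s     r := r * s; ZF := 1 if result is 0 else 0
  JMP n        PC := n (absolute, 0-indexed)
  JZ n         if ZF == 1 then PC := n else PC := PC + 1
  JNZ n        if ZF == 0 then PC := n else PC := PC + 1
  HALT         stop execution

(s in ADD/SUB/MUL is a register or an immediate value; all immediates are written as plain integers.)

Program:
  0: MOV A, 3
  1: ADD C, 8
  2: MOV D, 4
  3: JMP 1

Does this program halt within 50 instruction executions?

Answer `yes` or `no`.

Step 1: PC=0 exec 'MOV A, 3'. After: A=3 B=0 C=0 D=0 ZF=0 PC=1
Step 2: PC=1 exec 'ADD C, 8'. After: A=3 B=0 C=8 D=0 ZF=0 PC=2
Step 3: PC=2 exec 'MOV D, 4'. After: A=3 B=0 C=8 D=4 ZF=0 PC=3
Step 4: PC=3 exec 'JMP 1'. After: A=3 B=0 C=8 D=4 ZF=0 PC=1
Step 5: PC=1 exec 'ADD C, 8'. After: A=3 B=0 C=16 D=4 ZF=0 PC=2
Step 6: PC=2 exec 'MOV D, 4'. After: A=3 B=0 C=16 D=4 ZF=0 PC=3
Step 7: PC=3 exec 'JMP 1'. After: A=3 B=0 C=16 D=4 ZF=0 PC=1
Step 8: PC=1 exec 'ADD C, 8'. After: A=3 B=0 C=24 D=4 ZF=0 PC=2
Step 9: PC=2 exec 'MOV D, 4'. After: A=3 B=0 C=24 D=4 ZF=0 PC=3
Step 10: PC=3 exec 'JMP 1'. After: A=3 B=0 C=24 D=4 ZF=0 PC=1
Step 11: PC=1 exec 'ADD C, 8'. After: A=3 B=0 C=32 D=4 ZF=0 PC=2
Step 12: PC=2 exec 'MOV D, 4'. After: A=3 B=0 C=32 D=4 ZF=0 PC=3
Step 13: PC=3 exec 'JMP 1'. After: A=3 B=0 C=32 D=4 ZF=0 PC=1
Step 14: PC=1 exec 'ADD C, 8'. After: A=3 B=0 C=40 D=4 ZF=0 PC=2
Step 15: PC=2 exec 'MOV D, 4'. After: A=3 B=0 C=40 D=4 ZF=0 PC=3
After 50 steps: not halted. PC revisits the same instructions with no path to HALT; will never halt.

Answer: no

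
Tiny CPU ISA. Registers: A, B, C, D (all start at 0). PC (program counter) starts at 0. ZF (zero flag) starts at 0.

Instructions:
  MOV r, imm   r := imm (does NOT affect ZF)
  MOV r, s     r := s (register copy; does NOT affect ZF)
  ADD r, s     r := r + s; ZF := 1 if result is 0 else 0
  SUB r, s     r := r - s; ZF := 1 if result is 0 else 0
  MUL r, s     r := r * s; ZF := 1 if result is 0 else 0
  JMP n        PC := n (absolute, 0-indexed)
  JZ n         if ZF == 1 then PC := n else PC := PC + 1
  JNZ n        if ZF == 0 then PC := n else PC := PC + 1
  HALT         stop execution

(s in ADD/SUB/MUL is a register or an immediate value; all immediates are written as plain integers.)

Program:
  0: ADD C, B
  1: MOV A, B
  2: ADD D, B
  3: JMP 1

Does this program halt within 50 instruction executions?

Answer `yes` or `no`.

Step 1: PC=0 exec 'ADD C, B'. After: A=0 B=0 C=0 D=0 ZF=1 PC=1
Step 2: PC=1 exec 'MOV A, B'. After: A=0 B=0 C=0 D=0 ZF=1 PC=2
Step 3: PC=2 exec 'ADD D, B'. After: A=0 B=0 C=0 D=0 ZF=1 PC=3
Step 4: PC=3 exec 'JMP 1'. After: A=0 B=0 C=0 D=0 ZF=1 PC=1
State after step 4 equals state after step 1: the program is in a cycle of length 3 and will never halt.

Answer: no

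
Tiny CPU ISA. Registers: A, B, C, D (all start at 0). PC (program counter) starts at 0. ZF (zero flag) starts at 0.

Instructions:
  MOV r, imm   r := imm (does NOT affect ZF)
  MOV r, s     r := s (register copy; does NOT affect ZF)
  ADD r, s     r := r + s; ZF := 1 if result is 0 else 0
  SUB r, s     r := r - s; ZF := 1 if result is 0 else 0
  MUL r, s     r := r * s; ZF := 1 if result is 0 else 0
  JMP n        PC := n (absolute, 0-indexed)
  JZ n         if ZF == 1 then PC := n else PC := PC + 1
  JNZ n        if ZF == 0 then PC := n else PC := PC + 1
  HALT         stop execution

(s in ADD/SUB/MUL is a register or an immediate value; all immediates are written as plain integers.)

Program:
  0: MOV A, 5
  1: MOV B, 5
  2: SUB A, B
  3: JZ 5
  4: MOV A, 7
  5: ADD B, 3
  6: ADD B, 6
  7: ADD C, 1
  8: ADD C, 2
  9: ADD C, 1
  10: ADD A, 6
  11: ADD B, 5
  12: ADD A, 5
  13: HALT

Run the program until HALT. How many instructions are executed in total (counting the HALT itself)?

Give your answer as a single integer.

Answer: 13

Derivation:
Step 1: PC=0 exec 'MOV A, 5'. After: A=5 B=0 C=0 D=0 ZF=0 PC=1
Step 2: PC=1 exec 'MOV B, 5'. After: A=5 B=5 C=0 D=0 ZF=0 PC=2
Step 3: PC=2 exec 'SUB A, B'. After: A=0 B=5 C=0 D=0 ZF=1 PC=3
Step 4: PC=3 exec 'JZ 5'. After: A=0 B=5 C=0 D=0 ZF=1 PC=5
Step 5: PC=5 exec 'ADD B, 3'. After: A=0 B=8 C=0 D=0 ZF=0 PC=6
Step 6: PC=6 exec 'ADD B, 6'. After: A=0 B=14 C=0 D=0 ZF=0 PC=7
Step 7: PC=7 exec 'ADD C, 1'. After: A=0 B=14 C=1 D=0 ZF=0 PC=8
Step 8: PC=8 exec 'ADD C, 2'. After: A=0 B=14 C=3 D=0 ZF=0 PC=9
Step 9: PC=9 exec 'ADD C, 1'. After: A=0 B=14 C=4 D=0 ZF=0 PC=10
Step 10: PC=10 exec 'ADD A, 6'. After: A=6 B=14 C=4 D=0 ZF=0 PC=11
Step 11: PC=11 exec 'ADD B, 5'. After: A=6 B=19 C=4 D=0 ZF=0 PC=12
Step 12: PC=12 exec 'ADD A, 5'. After: A=11 B=19 C=4 D=0 ZF=0 PC=13
Step 13: PC=13 exec 'HALT'. After: A=11 B=19 C=4 D=0 ZF=0 PC=13 HALTED
Total instructions executed: 13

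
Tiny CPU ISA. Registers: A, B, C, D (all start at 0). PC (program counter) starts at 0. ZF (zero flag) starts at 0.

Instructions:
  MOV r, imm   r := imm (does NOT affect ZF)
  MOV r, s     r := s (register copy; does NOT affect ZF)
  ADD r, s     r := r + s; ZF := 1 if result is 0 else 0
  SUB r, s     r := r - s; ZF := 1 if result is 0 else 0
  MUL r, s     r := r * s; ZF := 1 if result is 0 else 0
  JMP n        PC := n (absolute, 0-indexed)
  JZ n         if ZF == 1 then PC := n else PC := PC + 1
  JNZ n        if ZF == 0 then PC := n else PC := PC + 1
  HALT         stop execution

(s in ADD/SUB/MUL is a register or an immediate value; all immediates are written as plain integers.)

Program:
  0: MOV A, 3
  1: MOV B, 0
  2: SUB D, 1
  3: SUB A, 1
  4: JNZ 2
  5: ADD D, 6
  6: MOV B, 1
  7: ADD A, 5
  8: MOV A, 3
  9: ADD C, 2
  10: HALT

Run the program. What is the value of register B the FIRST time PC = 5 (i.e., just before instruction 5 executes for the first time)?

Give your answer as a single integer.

Step 1: PC=0 exec 'MOV A, 3'. After: A=3 B=0 C=0 D=0 ZF=0 PC=1
Step 2: PC=1 exec 'MOV B, 0'. After: A=3 B=0 C=0 D=0 ZF=0 PC=2
Step 3: PC=2 exec 'SUB D, 1'. After: A=3 B=0 C=0 D=-1 ZF=0 PC=3
Step 4: PC=3 exec 'SUB A, 1'. After: A=2 B=0 C=0 D=-1 ZF=0 PC=4
Step 5: PC=4 exec 'JNZ 2'. After: A=2 B=0 C=0 D=-1 ZF=0 PC=2
Step 6: PC=2 exec 'SUB D, 1'. After: A=2 B=0 C=0 D=-2 ZF=0 PC=3
Step 7: PC=3 exec 'SUB A, 1'. After: A=1 B=0 C=0 D=-2 ZF=0 PC=4
Step 8: PC=4 exec 'JNZ 2'. After: A=1 B=0 C=0 D=-2 ZF=0 PC=2
Step 9: PC=2 exec 'SUB D, 1'. After: A=1 B=0 C=0 D=-3 ZF=0 PC=3
Step 10: PC=3 exec 'SUB A, 1'. After: A=0 B=0 C=0 D=-3 ZF=1 PC=4
Step 11: PC=4 exec 'JNZ 2'. After: A=0 B=0 C=0 D=-3 ZF=1 PC=5
First time PC=5: B=0

0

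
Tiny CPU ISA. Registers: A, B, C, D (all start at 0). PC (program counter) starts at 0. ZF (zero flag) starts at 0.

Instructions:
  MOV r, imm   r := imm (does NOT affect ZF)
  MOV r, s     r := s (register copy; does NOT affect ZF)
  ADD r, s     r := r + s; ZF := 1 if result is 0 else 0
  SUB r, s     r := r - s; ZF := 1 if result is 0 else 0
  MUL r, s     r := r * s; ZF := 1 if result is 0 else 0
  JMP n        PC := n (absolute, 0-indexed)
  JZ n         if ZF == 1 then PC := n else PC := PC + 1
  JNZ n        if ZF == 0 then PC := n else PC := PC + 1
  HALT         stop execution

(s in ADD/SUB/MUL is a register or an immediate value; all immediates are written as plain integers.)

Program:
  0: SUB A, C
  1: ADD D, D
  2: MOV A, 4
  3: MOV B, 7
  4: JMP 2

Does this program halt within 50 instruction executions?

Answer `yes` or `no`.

Step 1: PC=0 exec 'SUB A, C'. After: A=0 B=0 C=0 D=0 ZF=1 PC=1
Step 2: PC=1 exec 'ADD D, D'. After: A=0 B=0 C=0 D=0 ZF=1 PC=2
Step 3: PC=2 exec 'MOV A, 4'. After: A=4 B=0 C=0 D=0 ZF=1 PC=3
Step 4: PC=3 exec 'MOV B, 7'. After: A=4 B=7 C=0 D=0 ZF=1 PC=4
Step 5: PC=4 exec 'JMP 2'. After: A=4 B=7 C=0 D=0 ZF=1 PC=2
Step 6: PC=2 exec 'MOV A, 4'. After: A=4 B=7 C=0 D=0 ZF=1 PC=3
Step 7: PC=3 exec 'MOV B, 7'. After: A=4 B=7 C=0 D=0 ZF=1 PC=4
State after step 7 equals state after step 4: the program is in a cycle of length 3 and will never halt.

Answer: no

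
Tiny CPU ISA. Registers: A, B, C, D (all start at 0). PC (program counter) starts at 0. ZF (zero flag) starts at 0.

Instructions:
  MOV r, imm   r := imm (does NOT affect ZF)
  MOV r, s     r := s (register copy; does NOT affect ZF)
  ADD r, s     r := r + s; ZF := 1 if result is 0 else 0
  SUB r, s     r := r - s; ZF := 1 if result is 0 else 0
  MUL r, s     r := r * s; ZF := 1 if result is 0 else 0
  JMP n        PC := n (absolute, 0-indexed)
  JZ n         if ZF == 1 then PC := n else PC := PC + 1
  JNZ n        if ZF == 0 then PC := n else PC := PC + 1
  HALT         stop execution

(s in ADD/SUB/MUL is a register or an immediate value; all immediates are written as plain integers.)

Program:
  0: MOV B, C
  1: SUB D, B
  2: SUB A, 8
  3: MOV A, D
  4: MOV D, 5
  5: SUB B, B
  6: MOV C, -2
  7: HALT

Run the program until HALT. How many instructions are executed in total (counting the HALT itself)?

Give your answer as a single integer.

Answer: 8

Derivation:
Step 1: PC=0 exec 'MOV B, C'. After: A=0 B=0 C=0 D=0 ZF=0 PC=1
Step 2: PC=1 exec 'SUB D, B'. After: A=0 B=0 C=0 D=0 ZF=1 PC=2
Step 3: PC=2 exec 'SUB A, 8'. After: A=-8 B=0 C=0 D=0 ZF=0 PC=3
Step 4: PC=3 exec 'MOV A, D'. After: A=0 B=0 C=0 D=0 ZF=0 PC=4
Step 5: PC=4 exec 'MOV D, 5'. After: A=0 B=0 C=0 D=5 ZF=0 PC=5
Step 6: PC=5 exec 'SUB B, B'. After: A=0 B=0 C=0 D=5 ZF=1 PC=6
Step 7: PC=6 exec 'MOV C, -2'. After: A=0 B=0 C=-2 D=5 ZF=1 PC=7
Step 8: PC=7 exec 'HALT'. After: A=0 B=0 C=-2 D=5 ZF=1 PC=7 HALTED
Total instructions executed: 8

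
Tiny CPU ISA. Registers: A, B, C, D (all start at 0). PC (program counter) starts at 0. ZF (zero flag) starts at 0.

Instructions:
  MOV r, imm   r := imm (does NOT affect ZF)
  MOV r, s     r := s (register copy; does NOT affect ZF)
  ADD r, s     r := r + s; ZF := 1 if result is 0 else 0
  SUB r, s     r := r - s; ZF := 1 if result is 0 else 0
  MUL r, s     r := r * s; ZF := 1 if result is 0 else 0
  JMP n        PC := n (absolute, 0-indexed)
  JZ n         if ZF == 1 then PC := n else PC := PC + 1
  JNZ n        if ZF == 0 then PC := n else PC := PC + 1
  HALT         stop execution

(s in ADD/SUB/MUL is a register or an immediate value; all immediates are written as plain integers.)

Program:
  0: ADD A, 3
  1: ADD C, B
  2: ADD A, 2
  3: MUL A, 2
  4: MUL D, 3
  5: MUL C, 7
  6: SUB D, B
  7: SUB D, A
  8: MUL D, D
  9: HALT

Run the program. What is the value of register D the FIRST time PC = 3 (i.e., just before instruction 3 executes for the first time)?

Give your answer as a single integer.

Step 1: PC=0 exec 'ADD A, 3'. After: A=3 B=0 C=0 D=0 ZF=0 PC=1
Step 2: PC=1 exec 'ADD C, B'. After: A=3 B=0 C=0 D=0 ZF=1 PC=2
Step 3: PC=2 exec 'ADD A, 2'. After: A=5 B=0 C=0 D=0 ZF=0 PC=3
First time PC=3: D=0

0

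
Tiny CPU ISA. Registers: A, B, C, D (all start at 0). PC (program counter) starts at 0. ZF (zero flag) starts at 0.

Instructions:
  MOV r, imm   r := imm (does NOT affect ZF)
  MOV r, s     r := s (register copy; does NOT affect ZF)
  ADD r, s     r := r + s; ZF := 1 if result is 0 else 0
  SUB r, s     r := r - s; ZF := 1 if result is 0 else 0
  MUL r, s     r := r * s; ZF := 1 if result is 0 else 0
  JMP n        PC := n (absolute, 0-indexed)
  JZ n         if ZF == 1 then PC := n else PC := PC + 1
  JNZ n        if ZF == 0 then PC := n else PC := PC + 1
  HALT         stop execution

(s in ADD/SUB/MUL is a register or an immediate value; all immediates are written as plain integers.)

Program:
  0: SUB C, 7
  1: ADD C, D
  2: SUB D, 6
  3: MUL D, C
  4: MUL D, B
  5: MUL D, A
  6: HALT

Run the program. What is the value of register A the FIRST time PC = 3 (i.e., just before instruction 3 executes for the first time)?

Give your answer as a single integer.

Step 1: PC=0 exec 'SUB C, 7'. After: A=0 B=0 C=-7 D=0 ZF=0 PC=1
Step 2: PC=1 exec 'ADD C, D'. After: A=0 B=0 C=-7 D=0 ZF=0 PC=2
Step 3: PC=2 exec 'SUB D, 6'. After: A=0 B=0 C=-7 D=-6 ZF=0 PC=3
First time PC=3: A=0

0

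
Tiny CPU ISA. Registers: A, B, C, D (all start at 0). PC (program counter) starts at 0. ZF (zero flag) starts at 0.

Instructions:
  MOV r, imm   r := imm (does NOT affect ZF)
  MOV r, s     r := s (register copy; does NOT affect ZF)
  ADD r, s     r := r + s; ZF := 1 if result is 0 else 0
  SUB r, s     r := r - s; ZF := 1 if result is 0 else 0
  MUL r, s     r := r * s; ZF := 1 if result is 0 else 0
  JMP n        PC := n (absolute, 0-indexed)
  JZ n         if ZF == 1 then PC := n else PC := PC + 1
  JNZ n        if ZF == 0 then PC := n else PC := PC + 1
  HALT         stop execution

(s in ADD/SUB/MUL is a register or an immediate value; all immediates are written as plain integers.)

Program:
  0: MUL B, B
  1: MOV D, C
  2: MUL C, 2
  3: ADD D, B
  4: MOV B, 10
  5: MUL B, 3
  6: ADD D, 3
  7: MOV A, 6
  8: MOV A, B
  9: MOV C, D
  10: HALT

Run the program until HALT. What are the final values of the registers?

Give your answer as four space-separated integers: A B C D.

Step 1: PC=0 exec 'MUL B, B'. After: A=0 B=0 C=0 D=0 ZF=1 PC=1
Step 2: PC=1 exec 'MOV D, C'. After: A=0 B=0 C=0 D=0 ZF=1 PC=2
Step 3: PC=2 exec 'MUL C, 2'. After: A=0 B=0 C=0 D=0 ZF=1 PC=3
Step 4: PC=3 exec 'ADD D, B'. After: A=0 B=0 C=0 D=0 ZF=1 PC=4
Step 5: PC=4 exec 'MOV B, 10'. After: A=0 B=10 C=0 D=0 ZF=1 PC=5
Step 6: PC=5 exec 'MUL B, 3'. After: A=0 B=30 C=0 D=0 ZF=0 PC=6
Step 7: PC=6 exec 'ADD D, 3'. After: A=0 B=30 C=0 D=3 ZF=0 PC=7
Step 8: PC=7 exec 'MOV A, 6'. After: A=6 B=30 C=0 D=3 ZF=0 PC=8
Step 9: PC=8 exec 'MOV A, B'. After: A=30 B=30 C=0 D=3 ZF=0 PC=9
Step 10: PC=9 exec 'MOV C, D'. After: A=30 B=30 C=3 D=3 ZF=0 PC=10
Step 11: PC=10 exec 'HALT'. After: A=30 B=30 C=3 D=3 ZF=0 PC=10 HALTED

Answer: 30 30 3 3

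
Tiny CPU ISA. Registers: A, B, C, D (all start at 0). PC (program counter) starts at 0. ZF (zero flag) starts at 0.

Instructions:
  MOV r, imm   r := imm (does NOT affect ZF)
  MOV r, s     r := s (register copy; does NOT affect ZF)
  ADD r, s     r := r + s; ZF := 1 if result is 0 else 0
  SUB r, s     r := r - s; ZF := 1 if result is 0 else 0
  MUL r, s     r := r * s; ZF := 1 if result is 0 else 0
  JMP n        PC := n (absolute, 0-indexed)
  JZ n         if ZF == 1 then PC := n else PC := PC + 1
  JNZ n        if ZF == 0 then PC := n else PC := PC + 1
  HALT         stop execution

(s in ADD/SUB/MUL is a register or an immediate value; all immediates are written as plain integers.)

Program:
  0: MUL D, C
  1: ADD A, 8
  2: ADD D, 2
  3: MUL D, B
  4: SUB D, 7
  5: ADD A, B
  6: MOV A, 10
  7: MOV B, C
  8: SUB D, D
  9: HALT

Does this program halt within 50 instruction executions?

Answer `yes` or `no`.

Step 1: PC=0 exec 'MUL D, C'. After: A=0 B=0 C=0 D=0 ZF=1 PC=1
Step 2: PC=1 exec 'ADD A, 8'. After: A=8 B=0 C=0 D=0 ZF=0 PC=2
Step 3: PC=2 exec 'ADD D, 2'. After: A=8 B=0 C=0 D=2 ZF=0 PC=3
Step 4: PC=3 exec 'MUL D, B'. After: A=8 B=0 C=0 D=0 ZF=1 PC=4
Step 5: PC=4 exec 'SUB D, 7'. After: A=8 B=0 C=0 D=-7 ZF=0 PC=5
Step 6: PC=5 exec 'ADD A, B'. After: A=8 B=0 C=0 D=-7 ZF=0 PC=6
Step 7: PC=6 exec 'MOV A, 10'. After: A=10 B=0 C=0 D=-7 ZF=0 PC=7
Step 8: PC=7 exec 'MOV B, C'. After: A=10 B=0 C=0 D=-7 ZF=0 PC=8
Step 9: PC=8 exec 'SUB D, D'. After: A=10 B=0 C=0 D=0 ZF=1 PC=9
Step 10: PC=9 exec 'HALT'. After: A=10 B=0 C=0 D=0 ZF=1 PC=9 HALTED

Answer: yes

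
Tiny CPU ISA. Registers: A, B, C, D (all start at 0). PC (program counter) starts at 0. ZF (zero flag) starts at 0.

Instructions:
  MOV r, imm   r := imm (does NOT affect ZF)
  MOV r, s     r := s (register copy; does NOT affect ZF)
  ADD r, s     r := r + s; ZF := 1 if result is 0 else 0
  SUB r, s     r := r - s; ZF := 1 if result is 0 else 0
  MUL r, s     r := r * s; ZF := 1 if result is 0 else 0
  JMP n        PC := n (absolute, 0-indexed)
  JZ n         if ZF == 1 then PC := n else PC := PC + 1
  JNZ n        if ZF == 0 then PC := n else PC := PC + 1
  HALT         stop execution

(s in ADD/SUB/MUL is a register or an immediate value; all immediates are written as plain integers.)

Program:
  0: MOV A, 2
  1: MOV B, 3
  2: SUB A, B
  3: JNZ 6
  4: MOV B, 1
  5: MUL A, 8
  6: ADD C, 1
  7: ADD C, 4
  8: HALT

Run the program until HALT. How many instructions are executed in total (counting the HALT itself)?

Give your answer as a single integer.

Answer: 7

Derivation:
Step 1: PC=0 exec 'MOV A, 2'. After: A=2 B=0 C=0 D=0 ZF=0 PC=1
Step 2: PC=1 exec 'MOV B, 3'. After: A=2 B=3 C=0 D=0 ZF=0 PC=2
Step 3: PC=2 exec 'SUB A, B'. After: A=-1 B=3 C=0 D=0 ZF=0 PC=3
Step 4: PC=3 exec 'JNZ 6'. After: A=-1 B=3 C=0 D=0 ZF=0 PC=6
Step 5: PC=6 exec 'ADD C, 1'. After: A=-1 B=3 C=1 D=0 ZF=0 PC=7
Step 6: PC=7 exec 'ADD C, 4'. After: A=-1 B=3 C=5 D=0 ZF=0 PC=8
Step 7: PC=8 exec 'HALT'. After: A=-1 B=3 C=5 D=0 ZF=0 PC=8 HALTED
Total instructions executed: 7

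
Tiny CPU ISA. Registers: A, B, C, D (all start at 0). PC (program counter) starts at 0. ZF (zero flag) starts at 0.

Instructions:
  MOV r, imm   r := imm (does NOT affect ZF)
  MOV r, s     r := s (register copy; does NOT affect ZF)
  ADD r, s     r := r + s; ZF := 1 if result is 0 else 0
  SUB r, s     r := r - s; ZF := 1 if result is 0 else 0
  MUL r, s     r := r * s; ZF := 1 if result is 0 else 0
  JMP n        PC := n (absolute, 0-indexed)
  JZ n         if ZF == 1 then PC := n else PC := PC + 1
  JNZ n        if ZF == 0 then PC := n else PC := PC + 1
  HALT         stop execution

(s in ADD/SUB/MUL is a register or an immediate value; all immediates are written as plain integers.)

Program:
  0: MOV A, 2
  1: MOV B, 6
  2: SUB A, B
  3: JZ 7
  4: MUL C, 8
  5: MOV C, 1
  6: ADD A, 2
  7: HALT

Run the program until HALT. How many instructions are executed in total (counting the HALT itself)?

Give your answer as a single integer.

Step 1: PC=0 exec 'MOV A, 2'. After: A=2 B=0 C=0 D=0 ZF=0 PC=1
Step 2: PC=1 exec 'MOV B, 6'. After: A=2 B=6 C=0 D=0 ZF=0 PC=2
Step 3: PC=2 exec 'SUB A, B'. After: A=-4 B=6 C=0 D=0 ZF=0 PC=3
Step 4: PC=3 exec 'JZ 7'. After: A=-4 B=6 C=0 D=0 ZF=0 PC=4
Step 5: PC=4 exec 'MUL C, 8'. After: A=-4 B=6 C=0 D=0 ZF=1 PC=5
Step 6: PC=5 exec 'MOV C, 1'. After: A=-4 B=6 C=1 D=0 ZF=1 PC=6
Step 7: PC=6 exec 'ADD A, 2'. After: A=-2 B=6 C=1 D=0 ZF=0 PC=7
Step 8: PC=7 exec 'HALT'. After: A=-2 B=6 C=1 D=0 ZF=0 PC=7 HALTED
Total instructions executed: 8

Answer: 8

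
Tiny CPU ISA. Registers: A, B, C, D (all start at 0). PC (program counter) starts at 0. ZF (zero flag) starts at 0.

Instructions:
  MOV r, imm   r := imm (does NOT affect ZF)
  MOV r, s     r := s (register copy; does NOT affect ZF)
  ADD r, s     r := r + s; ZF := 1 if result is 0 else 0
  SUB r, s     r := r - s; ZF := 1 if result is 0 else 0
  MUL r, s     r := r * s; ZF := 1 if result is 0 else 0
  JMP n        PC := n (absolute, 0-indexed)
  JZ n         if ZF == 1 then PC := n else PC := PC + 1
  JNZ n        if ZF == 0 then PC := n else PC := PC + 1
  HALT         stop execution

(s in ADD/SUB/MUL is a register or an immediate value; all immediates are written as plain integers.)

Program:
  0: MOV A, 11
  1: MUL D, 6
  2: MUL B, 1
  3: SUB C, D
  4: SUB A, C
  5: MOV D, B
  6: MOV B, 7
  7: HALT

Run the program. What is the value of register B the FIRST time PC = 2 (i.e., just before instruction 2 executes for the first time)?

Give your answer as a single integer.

Step 1: PC=0 exec 'MOV A, 11'. After: A=11 B=0 C=0 D=0 ZF=0 PC=1
Step 2: PC=1 exec 'MUL D, 6'. After: A=11 B=0 C=0 D=0 ZF=1 PC=2
First time PC=2: B=0

0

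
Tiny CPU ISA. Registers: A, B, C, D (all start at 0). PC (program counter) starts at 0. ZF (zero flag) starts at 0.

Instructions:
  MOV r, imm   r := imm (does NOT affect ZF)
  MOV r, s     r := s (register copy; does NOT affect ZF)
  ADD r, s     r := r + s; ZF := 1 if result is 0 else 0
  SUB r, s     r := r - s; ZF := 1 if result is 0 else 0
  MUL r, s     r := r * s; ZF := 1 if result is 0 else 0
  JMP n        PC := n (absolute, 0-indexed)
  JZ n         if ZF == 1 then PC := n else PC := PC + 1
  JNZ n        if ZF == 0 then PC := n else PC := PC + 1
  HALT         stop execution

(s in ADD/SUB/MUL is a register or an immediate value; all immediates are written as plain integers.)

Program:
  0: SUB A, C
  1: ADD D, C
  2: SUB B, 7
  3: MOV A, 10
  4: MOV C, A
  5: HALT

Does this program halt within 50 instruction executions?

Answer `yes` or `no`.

Answer: yes

Derivation:
Step 1: PC=0 exec 'SUB A, C'. After: A=0 B=0 C=0 D=0 ZF=1 PC=1
Step 2: PC=1 exec 'ADD D, C'. After: A=0 B=0 C=0 D=0 ZF=1 PC=2
Step 3: PC=2 exec 'SUB B, 7'. After: A=0 B=-7 C=0 D=0 ZF=0 PC=3
Step 4: PC=3 exec 'MOV A, 10'. After: A=10 B=-7 C=0 D=0 ZF=0 PC=4
Step 5: PC=4 exec 'MOV C, A'. After: A=10 B=-7 C=10 D=0 ZF=0 PC=5
Step 6: PC=5 exec 'HALT'. After: A=10 B=-7 C=10 D=0 ZF=0 PC=5 HALTED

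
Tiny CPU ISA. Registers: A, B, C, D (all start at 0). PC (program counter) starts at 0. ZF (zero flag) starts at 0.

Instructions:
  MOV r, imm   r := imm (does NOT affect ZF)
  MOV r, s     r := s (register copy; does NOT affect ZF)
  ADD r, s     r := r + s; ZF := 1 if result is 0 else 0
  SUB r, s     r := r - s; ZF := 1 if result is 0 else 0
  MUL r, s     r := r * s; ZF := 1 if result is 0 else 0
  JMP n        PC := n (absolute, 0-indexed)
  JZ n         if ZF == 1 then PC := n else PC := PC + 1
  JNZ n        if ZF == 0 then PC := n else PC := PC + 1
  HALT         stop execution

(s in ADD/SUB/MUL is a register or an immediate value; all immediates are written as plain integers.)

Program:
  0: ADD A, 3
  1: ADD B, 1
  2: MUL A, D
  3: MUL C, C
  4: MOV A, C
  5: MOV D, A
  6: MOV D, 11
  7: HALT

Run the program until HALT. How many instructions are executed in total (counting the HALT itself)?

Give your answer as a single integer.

Step 1: PC=0 exec 'ADD A, 3'. After: A=3 B=0 C=0 D=0 ZF=0 PC=1
Step 2: PC=1 exec 'ADD B, 1'. After: A=3 B=1 C=0 D=0 ZF=0 PC=2
Step 3: PC=2 exec 'MUL A, D'. After: A=0 B=1 C=0 D=0 ZF=1 PC=3
Step 4: PC=3 exec 'MUL C, C'. After: A=0 B=1 C=0 D=0 ZF=1 PC=4
Step 5: PC=4 exec 'MOV A, C'. After: A=0 B=1 C=0 D=0 ZF=1 PC=5
Step 6: PC=5 exec 'MOV D, A'. After: A=0 B=1 C=0 D=0 ZF=1 PC=6
Step 7: PC=6 exec 'MOV D, 11'. After: A=0 B=1 C=0 D=11 ZF=1 PC=7
Step 8: PC=7 exec 'HALT'. After: A=0 B=1 C=0 D=11 ZF=1 PC=7 HALTED
Total instructions executed: 8

Answer: 8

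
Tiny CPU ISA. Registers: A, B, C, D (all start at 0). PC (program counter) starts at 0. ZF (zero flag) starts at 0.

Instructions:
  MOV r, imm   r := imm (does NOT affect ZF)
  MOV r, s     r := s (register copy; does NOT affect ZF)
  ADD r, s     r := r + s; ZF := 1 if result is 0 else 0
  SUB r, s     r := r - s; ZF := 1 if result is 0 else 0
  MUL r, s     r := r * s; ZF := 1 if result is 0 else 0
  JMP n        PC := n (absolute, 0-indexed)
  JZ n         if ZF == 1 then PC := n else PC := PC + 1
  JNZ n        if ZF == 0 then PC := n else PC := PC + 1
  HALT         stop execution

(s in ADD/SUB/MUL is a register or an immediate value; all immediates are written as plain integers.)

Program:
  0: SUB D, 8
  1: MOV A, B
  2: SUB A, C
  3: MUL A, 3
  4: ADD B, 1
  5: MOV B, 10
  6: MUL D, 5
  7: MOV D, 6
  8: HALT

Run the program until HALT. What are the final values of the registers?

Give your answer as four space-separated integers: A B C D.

Step 1: PC=0 exec 'SUB D, 8'. After: A=0 B=0 C=0 D=-8 ZF=0 PC=1
Step 2: PC=1 exec 'MOV A, B'. After: A=0 B=0 C=0 D=-8 ZF=0 PC=2
Step 3: PC=2 exec 'SUB A, C'. After: A=0 B=0 C=0 D=-8 ZF=1 PC=3
Step 4: PC=3 exec 'MUL A, 3'. After: A=0 B=0 C=0 D=-8 ZF=1 PC=4
Step 5: PC=4 exec 'ADD B, 1'. After: A=0 B=1 C=0 D=-8 ZF=0 PC=5
Step 6: PC=5 exec 'MOV B, 10'. After: A=0 B=10 C=0 D=-8 ZF=0 PC=6
Step 7: PC=6 exec 'MUL D, 5'. After: A=0 B=10 C=0 D=-40 ZF=0 PC=7
Step 8: PC=7 exec 'MOV D, 6'. After: A=0 B=10 C=0 D=6 ZF=0 PC=8
Step 9: PC=8 exec 'HALT'. After: A=0 B=10 C=0 D=6 ZF=0 PC=8 HALTED

Answer: 0 10 0 6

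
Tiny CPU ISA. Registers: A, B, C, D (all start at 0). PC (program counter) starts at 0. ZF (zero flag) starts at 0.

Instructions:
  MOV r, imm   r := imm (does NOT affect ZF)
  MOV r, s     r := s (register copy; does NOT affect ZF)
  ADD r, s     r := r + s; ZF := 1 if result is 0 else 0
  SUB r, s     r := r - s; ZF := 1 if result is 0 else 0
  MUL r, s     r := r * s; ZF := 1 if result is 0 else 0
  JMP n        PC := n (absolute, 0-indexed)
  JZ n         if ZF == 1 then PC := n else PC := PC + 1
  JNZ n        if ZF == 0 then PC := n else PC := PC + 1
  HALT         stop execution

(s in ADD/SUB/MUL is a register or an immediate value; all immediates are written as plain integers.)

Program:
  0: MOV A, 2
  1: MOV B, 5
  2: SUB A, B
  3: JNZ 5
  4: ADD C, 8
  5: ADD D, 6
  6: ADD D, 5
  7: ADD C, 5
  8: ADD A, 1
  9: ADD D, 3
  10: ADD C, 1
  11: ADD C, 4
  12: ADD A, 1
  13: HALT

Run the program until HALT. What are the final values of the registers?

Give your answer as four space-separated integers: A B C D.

Step 1: PC=0 exec 'MOV A, 2'. After: A=2 B=0 C=0 D=0 ZF=0 PC=1
Step 2: PC=1 exec 'MOV B, 5'. After: A=2 B=5 C=0 D=0 ZF=0 PC=2
Step 3: PC=2 exec 'SUB A, B'. After: A=-3 B=5 C=0 D=0 ZF=0 PC=3
Step 4: PC=3 exec 'JNZ 5'. After: A=-3 B=5 C=0 D=0 ZF=0 PC=5
Step 5: PC=5 exec 'ADD D, 6'. After: A=-3 B=5 C=0 D=6 ZF=0 PC=6
Step 6: PC=6 exec 'ADD D, 5'. After: A=-3 B=5 C=0 D=11 ZF=0 PC=7
Step 7: PC=7 exec 'ADD C, 5'. After: A=-3 B=5 C=5 D=11 ZF=0 PC=8
Step 8: PC=8 exec 'ADD A, 1'. After: A=-2 B=5 C=5 D=11 ZF=0 PC=9
Step 9: PC=9 exec 'ADD D, 3'. After: A=-2 B=5 C=5 D=14 ZF=0 PC=10
Step 10: PC=10 exec 'ADD C, 1'. After: A=-2 B=5 C=6 D=14 ZF=0 PC=11
Step 11: PC=11 exec 'ADD C, 4'. After: A=-2 B=5 C=10 D=14 ZF=0 PC=12
Step 12: PC=12 exec 'ADD A, 1'. After: A=-1 B=5 C=10 D=14 ZF=0 PC=13
Step 13: PC=13 exec 'HALT'. After: A=-1 B=5 C=10 D=14 ZF=0 PC=13 HALTED

Answer: -1 5 10 14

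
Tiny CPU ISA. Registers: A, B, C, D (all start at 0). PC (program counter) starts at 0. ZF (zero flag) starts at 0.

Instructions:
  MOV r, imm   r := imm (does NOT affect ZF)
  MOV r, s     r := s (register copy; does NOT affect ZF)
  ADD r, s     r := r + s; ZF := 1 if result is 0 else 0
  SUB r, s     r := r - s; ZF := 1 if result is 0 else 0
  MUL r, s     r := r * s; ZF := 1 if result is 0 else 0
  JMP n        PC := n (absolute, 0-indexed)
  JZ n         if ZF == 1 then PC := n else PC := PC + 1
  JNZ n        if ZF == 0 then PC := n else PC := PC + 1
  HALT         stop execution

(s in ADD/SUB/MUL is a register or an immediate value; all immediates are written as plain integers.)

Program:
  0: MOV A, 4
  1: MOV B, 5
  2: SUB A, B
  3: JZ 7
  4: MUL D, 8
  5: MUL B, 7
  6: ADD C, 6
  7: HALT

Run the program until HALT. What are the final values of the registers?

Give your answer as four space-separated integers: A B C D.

Step 1: PC=0 exec 'MOV A, 4'. After: A=4 B=0 C=0 D=0 ZF=0 PC=1
Step 2: PC=1 exec 'MOV B, 5'. After: A=4 B=5 C=0 D=0 ZF=0 PC=2
Step 3: PC=2 exec 'SUB A, B'. After: A=-1 B=5 C=0 D=0 ZF=0 PC=3
Step 4: PC=3 exec 'JZ 7'. After: A=-1 B=5 C=0 D=0 ZF=0 PC=4
Step 5: PC=4 exec 'MUL D, 8'. After: A=-1 B=5 C=0 D=0 ZF=1 PC=5
Step 6: PC=5 exec 'MUL B, 7'. After: A=-1 B=35 C=0 D=0 ZF=0 PC=6
Step 7: PC=6 exec 'ADD C, 6'. After: A=-1 B=35 C=6 D=0 ZF=0 PC=7
Step 8: PC=7 exec 'HALT'. After: A=-1 B=35 C=6 D=0 ZF=0 PC=7 HALTED

Answer: -1 35 6 0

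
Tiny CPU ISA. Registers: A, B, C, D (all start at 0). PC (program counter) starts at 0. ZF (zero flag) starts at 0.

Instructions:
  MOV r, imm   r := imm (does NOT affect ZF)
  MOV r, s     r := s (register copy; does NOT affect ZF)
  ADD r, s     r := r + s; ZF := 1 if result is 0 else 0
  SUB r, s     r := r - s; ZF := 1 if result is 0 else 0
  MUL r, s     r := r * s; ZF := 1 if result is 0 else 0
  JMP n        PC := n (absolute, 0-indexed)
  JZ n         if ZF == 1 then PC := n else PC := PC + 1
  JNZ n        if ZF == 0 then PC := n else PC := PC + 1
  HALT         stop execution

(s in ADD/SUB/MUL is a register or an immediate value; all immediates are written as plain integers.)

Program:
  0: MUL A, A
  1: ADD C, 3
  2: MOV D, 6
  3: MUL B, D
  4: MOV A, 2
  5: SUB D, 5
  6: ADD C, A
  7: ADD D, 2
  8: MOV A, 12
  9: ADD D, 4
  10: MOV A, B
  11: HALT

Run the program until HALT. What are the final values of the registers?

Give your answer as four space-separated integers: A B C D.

Answer: 0 0 5 7

Derivation:
Step 1: PC=0 exec 'MUL A, A'. After: A=0 B=0 C=0 D=0 ZF=1 PC=1
Step 2: PC=1 exec 'ADD C, 3'. After: A=0 B=0 C=3 D=0 ZF=0 PC=2
Step 3: PC=2 exec 'MOV D, 6'. After: A=0 B=0 C=3 D=6 ZF=0 PC=3
Step 4: PC=3 exec 'MUL B, D'. After: A=0 B=0 C=3 D=6 ZF=1 PC=4
Step 5: PC=4 exec 'MOV A, 2'. After: A=2 B=0 C=3 D=6 ZF=1 PC=5
Step 6: PC=5 exec 'SUB D, 5'. After: A=2 B=0 C=3 D=1 ZF=0 PC=6
Step 7: PC=6 exec 'ADD C, A'. After: A=2 B=0 C=5 D=1 ZF=0 PC=7
Step 8: PC=7 exec 'ADD D, 2'. After: A=2 B=0 C=5 D=3 ZF=0 PC=8
Step 9: PC=8 exec 'MOV A, 12'. After: A=12 B=0 C=5 D=3 ZF=0 PC=9
Step 10: PC=9 exec 'ADD D, 4'. After: A=12 B=0 C=5 D=7 ZF=0 PC=10
Step 11: PC=10 exec 'MOV A, B'. After: A=0 B=0 C=5 D=7 ZF=0 PC=11
Step 12: PC=11 exec 'HALT'. After: A=0 B=0 C=5 D=7 ZF=0 PC=11 HALTED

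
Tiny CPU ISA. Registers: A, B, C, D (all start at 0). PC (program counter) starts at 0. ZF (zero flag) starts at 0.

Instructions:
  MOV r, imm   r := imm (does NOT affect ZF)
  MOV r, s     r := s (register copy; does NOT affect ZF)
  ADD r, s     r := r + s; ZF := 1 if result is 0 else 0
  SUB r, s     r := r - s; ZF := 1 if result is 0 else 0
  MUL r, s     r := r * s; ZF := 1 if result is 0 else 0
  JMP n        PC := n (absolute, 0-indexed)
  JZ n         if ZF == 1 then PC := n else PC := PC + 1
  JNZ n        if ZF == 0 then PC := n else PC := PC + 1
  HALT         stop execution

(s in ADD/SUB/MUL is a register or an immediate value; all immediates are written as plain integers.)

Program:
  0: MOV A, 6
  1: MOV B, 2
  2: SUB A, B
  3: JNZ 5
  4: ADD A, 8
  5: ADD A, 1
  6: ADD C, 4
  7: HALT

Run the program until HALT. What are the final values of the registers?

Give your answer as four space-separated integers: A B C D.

Step 1: PC=0 exec 'MOV A, 6'. After: A=6 B=0 C=0 D=0 ZF=0 PC=1
Step 2: PC=1 exec 'MOV B, 2'. After: A=6 B=2 C=0 D=0 ZF=0 PC=2
Step 3: PC=2 exec 'SUB A, B'. After: A=4 B=2 C=0 D=0 ZF=0 PC=3
Step 4: PC=3 exec 'JNZ 5'. After: A=4 B=2 C=0 D=0 ZF=0 PC=5
Step 5: PC=5 exec 'ADD A, 1'. After: A=5 B=2 C=0 D=0 ZF=0 PC=6
Step 6: PC=6 exec 'ADD C, 4'. After: A=5 B=2 C=4 D=0 ZF=0 PC=7
Step 7: PC=7 exec 'HALT'. After: A=5 B=2 C=4 D=0 ZF=0 PC=7 HALTED

Answer: 5 2 4 0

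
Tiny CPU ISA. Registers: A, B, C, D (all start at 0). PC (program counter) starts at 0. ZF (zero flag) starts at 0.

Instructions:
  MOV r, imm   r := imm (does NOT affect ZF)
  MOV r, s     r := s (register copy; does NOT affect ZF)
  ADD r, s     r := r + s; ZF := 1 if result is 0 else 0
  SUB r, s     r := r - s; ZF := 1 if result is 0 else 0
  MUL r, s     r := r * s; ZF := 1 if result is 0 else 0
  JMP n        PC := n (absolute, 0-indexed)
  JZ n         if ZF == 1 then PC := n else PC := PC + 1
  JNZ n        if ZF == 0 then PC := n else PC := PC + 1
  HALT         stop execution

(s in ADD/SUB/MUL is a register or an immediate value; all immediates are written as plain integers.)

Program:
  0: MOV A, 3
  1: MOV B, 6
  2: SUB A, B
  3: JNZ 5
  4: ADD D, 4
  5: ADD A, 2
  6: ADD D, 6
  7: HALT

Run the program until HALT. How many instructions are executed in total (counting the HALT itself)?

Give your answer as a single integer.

Answer: 7

Derivation:
Step 1: PC=0 exec 'MOV A, 3'. After: A=3 B=0 C=0 D=0 ZF=0 PC=1
Step 2: PC=1 exec 'MOV B, 6'. After: A=3 B=6 C=0 D=0 ZF=0 PC=2
Step 3: PC=2 exec 'SUB A, B'. After: A=-3 B=6 C=0 D=0 ZF=0 PC=3
Step 4: PC=3 exec 'JNZ 5'. After: A=-3 B=6 C=0 D=0 ZF=0 PC=5
Step 5: PC=5 exec 'ADD A, 2'. After: A=-1 B=6 C=0 D=0 ZF=0 PC=6
Step 6: PC=6 exec 'ADD D, 6'. After: A=-1 B=6 C=0 D=6 ZF=0 PC=7
Step 7: PC=7 exec 'HALT'. After: A=-1 B=6 C=0 D=6 ZF=0 PC=7 HALTED
Total instructions executed: 7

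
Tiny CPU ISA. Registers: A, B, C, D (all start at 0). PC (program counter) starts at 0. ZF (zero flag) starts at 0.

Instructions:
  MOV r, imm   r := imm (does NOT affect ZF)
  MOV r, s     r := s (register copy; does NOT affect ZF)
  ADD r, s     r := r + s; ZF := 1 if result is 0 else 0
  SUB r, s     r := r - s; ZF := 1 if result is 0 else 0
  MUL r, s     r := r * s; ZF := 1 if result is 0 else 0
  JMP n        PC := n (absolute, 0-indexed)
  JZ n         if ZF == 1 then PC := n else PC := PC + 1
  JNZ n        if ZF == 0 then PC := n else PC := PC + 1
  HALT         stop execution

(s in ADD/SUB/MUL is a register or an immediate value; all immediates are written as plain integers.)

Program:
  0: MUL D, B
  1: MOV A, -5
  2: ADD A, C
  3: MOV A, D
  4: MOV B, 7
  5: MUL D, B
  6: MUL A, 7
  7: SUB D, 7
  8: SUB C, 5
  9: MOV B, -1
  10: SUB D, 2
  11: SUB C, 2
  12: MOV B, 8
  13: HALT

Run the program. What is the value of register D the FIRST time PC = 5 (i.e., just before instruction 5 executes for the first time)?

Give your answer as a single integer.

Step 1: PC=0 exec 'MUL D, B'. After: A=0 B=0 C=0 D=0 ZF=1 PC=1
Step 2: PC=1 exec 'MOV A, -5'. After: A=-5 B=0 C=0 D=0 ZF=1 PC=2
Step 3: PC=2 exec 'ADD A, C'. After: A=-5 B=0 C=0 D=0 ZF=0 PC=3
Step 4: PC=3 exec 'MOV A, D'. After: A=0 B=0 C=0 D=0 ZF=0 PC=4
Step 5: PC=4 exec 'MOV B, 7'. After: A=0 B=7 C=0 D=0 ZF=0 PC=5
First time PC=5: D=0

0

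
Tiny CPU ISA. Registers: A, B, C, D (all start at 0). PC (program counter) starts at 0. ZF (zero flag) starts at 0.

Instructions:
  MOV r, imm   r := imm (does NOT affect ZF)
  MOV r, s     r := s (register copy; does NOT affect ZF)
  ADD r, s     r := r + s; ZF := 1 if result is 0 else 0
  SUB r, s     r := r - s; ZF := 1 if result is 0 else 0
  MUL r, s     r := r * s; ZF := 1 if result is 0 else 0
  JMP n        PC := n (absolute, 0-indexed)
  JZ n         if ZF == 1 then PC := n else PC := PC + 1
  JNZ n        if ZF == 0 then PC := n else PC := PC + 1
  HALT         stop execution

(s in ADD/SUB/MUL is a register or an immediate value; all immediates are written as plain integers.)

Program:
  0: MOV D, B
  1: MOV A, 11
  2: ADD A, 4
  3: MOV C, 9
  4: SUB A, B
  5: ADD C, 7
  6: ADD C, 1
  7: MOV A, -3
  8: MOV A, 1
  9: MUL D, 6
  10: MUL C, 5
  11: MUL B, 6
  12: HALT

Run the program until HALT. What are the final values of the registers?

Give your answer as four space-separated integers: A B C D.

Answer: 1 0 85 0

Derivation:
Step 1: PC=0 exec 'MOV D, B'. After: A=0 B=0 C=0 D=0 ZF=0 PC=1
Step 2: PC=1 exec 'MOV A, 11'. After: A=11 B=0 C=0 D=0 ZF=0 PC=2
Step 3: PC=2 exec 'ADD A, 4'. After: A=15 B=0 C=0 D=0 ZF=0 PC=3
Step 4: PC=3 exec 'MOV C, 9'. After: A=15 B=0 C=9 D=0 ZF=0 PC=4
Step 5: PC=4 exec 'SUB A, B'. After: A=15 B=0 C=9 D=0 ZF=0 PC=5
Step 6: PC=5 exec 'ADD C, 7'. After: A=15 B=0 C=16 D=0 ZF=0 PC=6
Step 7: PC=6 exec 'ADD C, 1'. After: A=15 B=0 C=17 D=0 ZF=0 PC=7
Step 8: PC=7 exec 'MOV A, -3'. After: A=-3 B=0 C=17 D=0 ZF=0 PC=8
Step 9: PC=8 exec 'MOV A, 1'. After: A=1 B=0 C=17 D=0 ZF=0 PC=9
Step 10: PC=9 exec 'MUL D, 6'. After: A=1 B=0 C=17 D=0 ZF=1 PC=10
Step 11: PC=10 exec 'MUL C, 5'. After: A=1 B=0 C=85 D=0 ZF=0 PC=11
Step 12: PC=11 exec 'MUL B, 6'. After: A=1 B=0 C=85 D=0 ZF=1 PC=12
Step 13: PC=12 exec 'HALT'. After: A=1 B=0 C=85 D=0 ZF=1 PC=12 HALTED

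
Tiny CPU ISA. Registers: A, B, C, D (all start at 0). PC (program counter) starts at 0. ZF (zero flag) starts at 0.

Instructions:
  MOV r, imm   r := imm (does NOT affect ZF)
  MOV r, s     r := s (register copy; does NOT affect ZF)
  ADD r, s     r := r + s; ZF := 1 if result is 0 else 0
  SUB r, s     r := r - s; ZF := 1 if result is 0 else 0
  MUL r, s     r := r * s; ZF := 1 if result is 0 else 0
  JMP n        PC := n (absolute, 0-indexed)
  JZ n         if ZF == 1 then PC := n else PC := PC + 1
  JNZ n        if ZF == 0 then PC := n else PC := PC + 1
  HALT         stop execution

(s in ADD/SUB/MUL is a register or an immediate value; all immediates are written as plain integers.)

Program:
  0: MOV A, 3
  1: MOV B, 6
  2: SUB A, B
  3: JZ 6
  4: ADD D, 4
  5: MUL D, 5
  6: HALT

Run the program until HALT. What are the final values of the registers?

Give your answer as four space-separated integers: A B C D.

Answer: -3 6 0 20

Derivation:
Step 1: PC=0 exec 'MOV A, 3'. After: A=3 B=0 C=0 D=0 ZF=0 PC=1
Step 2: PC=1 exec 'MOV B, 6'. After: A=3 B=6 C=0 D=0 ZF=0 PC=2
Step 3: PC=2 exec 'SUB A, B'. After: A=-3 B=6 C=0 D=0 ZF=0 PC=3
Step 4: PC=3 exec 'JZ 6'. After: A=-3 B=6 C=0 D=0 ZF=0 PC=4
Step 5: PC=4 exec 'ADD D, 4'. After: A=-3 B=6 C=0 D=4 ZF=0 PC=5
Step 6: PC=5 exec 'MUL D, 5'. After: A=-3 B=6 C=0 D=20 ZF=0 PC=6
Step 7: PC=6 exec 'HALT'. After: A=-3 B=6 C=0 D=20 ZF=0 PC=6 HALTED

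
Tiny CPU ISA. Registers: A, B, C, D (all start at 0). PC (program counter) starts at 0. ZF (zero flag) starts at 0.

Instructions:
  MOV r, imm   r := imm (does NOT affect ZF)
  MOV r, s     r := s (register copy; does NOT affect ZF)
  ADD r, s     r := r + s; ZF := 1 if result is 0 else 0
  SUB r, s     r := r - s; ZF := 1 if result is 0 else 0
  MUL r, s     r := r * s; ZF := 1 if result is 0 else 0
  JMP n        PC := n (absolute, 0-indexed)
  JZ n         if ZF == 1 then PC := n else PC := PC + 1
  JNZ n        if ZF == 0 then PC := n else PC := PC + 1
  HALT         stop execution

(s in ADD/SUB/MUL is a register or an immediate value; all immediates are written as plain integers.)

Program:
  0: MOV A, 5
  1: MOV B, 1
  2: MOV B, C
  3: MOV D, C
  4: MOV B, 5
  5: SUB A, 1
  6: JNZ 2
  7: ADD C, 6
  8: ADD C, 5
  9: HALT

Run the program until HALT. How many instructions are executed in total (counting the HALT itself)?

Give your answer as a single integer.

Answer: 30

Derivation:
Step 1: PC=0 exec 'MOV A, 5'. After: A=5 B=0 C=0 D=0 ZF=0 PC=1
Step 2: PC=1 exec 'MOV B, 1'. After: A=5 B=1 C=0 D=0 ZF=0 PC=2
Step 3: PC=2 exec 'MOV B, C'. After: A=5 B=0 C=0 D=0 ZF=0 PC=3
Step 4: PC=3 exec 'MOV D, C'. After: A=5 B=0 C=0 D=0 ZF=0 PC=4
Step 5: PC=4 exec 'MOV B, 5'. After: A=5 B=5 C=0 D=0 ZF=0 PC=5
Step 6: PC=5 exec 'SUB A, 1'. After: A=4 B=5 C=0 D=0 ZF=0 PC=6
Step 7: PC=6 exec 'JNZ 2'. After: A=4 B=5 C=0 D=0 ZF=0 PC=2
Step 8: PC=2 exec 'MOV B, C'. After: A=4 B=0 C=0 D=0 ZF=0 PC=3
Step 9: PC=3 exec 'MOV D, C'. After: A=4 B=0 C=0 D=0 ZF=0 PC=4
Step 10: PC=4 exec 'MOV B, 5'. After: A=4 B=5 C=0 D=0 ZF=0 PC=5
Step 11: PC=5 exec 'SUB A, 1'. After: A=3 B=5 C=0 D=0 ZF=0 PC=6
Step 12: PC=6 exec 'JNZ 2'. After: A=3 B=5 C=0 D=0 ZF=0 PC=2
Step 13: PC=2 exec 'MOV B, C'. After: A=3 B=0 C=0 D=0 ZF=0 PC=3
Step 14: PC=3 exec 'MOV D, C'. After: A=3 B=0 C=0 D=0 ZF=0 PC=4
Step 15: PC=4 exec 'MOV B, 5'. After: A=3 B=5 C=0 D=0 ZF=0 PC=5
Step 16: PC=5 exec 'SUB A, 1'. After: A=2 B=5 C=0 D=0 ZF=0 PC=6
Step 17: PC=6 exec 'JNZ 2'. After: A=2 B=5 C=0 D=0 ZF=0 PC=2
Step 18: PC=2 exec 'MOV B, C'. After: A=2 B=0 C=0 D=0 ZF=0 PC=3
Step 19: PC=3 exec 'MOV D, C'. After: A=2 B=0 C=0 D=0 ZF=0 PC=4
Step 20: PC=4 exec 'MOV B, 5'. After: A=2 B=5 C=0 D=0 ZF=0 PC=5
Step 21: PC=5 exec 'SUB A, 1'. After: A=1 B=5 C=0 D=0 ZF=0 PC=6
Step 22: PC=6 exec 'JNZ 2'. After: A=1 B=5 C=0 D=0 ZF=0 PC=2
Step 23: PC=2 exec 'MOV B, C'. After: A=1 B=0 C=0 D=0 ZF=0 PC=3
Step 24: PC=3 exec 'MOV D, C'. After: A=1 B=0 C=0 D=0 ZF=0 PC=4
Step 25: PC=4 exec 'MOV B, 5'. After: A=1 B=5 C=0 D=0 ZF=0 PC=5
Step 26: PC=5 exec 'SUB A, 1'. After: A=0 B=5 C=0 D=0 ZF=1 PC=6
Step 27: PC=6 exec 'JNZ 2'. After: A=0 B=5 C=0 D=0 ZF=1 PC=7
Step 28: PC=7 exec 'ADD C, 6'. After: A=0 B=5 C=6 D=0 ZF=0 PC=8
Step 29: PC=8 exec 'ADD C, 5'. After: A=0 B=5 C=11 D=0 ZF=0 PC=9
Step 30: PC=9 exec 'HALT'. After: A=0 B=5 C=11 D=0 ZF=0 PC=9 HALTED
Total instructions executed: 30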